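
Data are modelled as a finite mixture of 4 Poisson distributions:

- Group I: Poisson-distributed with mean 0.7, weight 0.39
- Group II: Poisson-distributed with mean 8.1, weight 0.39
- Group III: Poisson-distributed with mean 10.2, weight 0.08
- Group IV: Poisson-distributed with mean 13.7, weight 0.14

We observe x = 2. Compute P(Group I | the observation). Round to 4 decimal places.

By Bayes' theorem, P(k | x) = π_k f_k(x) / Σ_j π_j f_j(x).
Component likelihoods at x = 2:
  f_I = e^(−0.7)·0.7^2/2! = 0.121663
  f_II = e^(−8.1)·8.1^2/2! = 0.0099576
  f_III = e^(−10.2)·10.2^2/2! = 0.0019336
  f_IV = e^(−13.7)·13.7^2/2! = 0.000105336
Prior × likelihood for each component:
  π_I·f_I = 0.39 × 0.121663 = 0.0474487
  π_II·f_II = 0.39 × 0.0099576 = 0.00388346
  π_III·f_III = 0.08 × 0.0019336 = 0.000154688
  π_IV·f_IV = 0.14 × 0.000105336 = 1.4747e-05
Denominator: 0.0474487 + 0.00388346 + 0.000154688 + 1.4747e-05 = 0.0515016
P(Group I | the observation) ≈ 0.9213

0.9213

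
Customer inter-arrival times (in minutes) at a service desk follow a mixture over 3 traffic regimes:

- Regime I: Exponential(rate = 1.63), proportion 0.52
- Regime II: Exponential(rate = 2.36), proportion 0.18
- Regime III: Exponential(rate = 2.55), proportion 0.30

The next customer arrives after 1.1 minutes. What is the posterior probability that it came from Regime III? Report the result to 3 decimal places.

0.211

Posterior ∝ prior × likelihood, so P(k | x) ∝ π_k f_k(x); normalise over all components.
Component likelihoods at x = 1.1 minutes:
  L_I = 1.63·e^(−1.63·1.1) = 1.63·e^(−1.7930) = 0.27133
  L_II = 2.36·e^(−2.36·1.1) = 2.36·e^(−2.5960) = 0.175988
  L_III = 2.55·e^(−2.55·1.1) = 2.55·e^(−2.8050) = 0.154292
Multiply by the mixture weights:
  π_I·L_I = 0.52 × 0.27133 = 0.141092
  π_II·L_II = 0.18 × 0.175988 = 0.0316779
  π_III·L_III = 0.30 × 0.154292 = 0.0462877
Sum: 0.141092 + 0.0316779 + 0.0462877 = 0.219057
Responsibility of Regime III: 0.0462877 / 0.219057 ≈ 0.211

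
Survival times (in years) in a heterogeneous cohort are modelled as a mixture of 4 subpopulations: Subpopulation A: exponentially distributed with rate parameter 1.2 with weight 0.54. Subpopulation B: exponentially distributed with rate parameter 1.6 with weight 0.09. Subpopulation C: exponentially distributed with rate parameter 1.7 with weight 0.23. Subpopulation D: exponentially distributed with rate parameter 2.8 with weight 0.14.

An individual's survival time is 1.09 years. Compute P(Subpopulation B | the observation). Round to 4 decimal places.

By Bayes' theorem, P(k | x) = π_k f_k(x) / Σ_j π_j f_j(x).
Evaluate each component's likelihood at the observed value:
  f_A = 1.2·e^(−1.2·1.09) = 1.2·e^(−1.3080) = 0.324432
  f_B = 1.6·e^(−1.6·1.09) = 1.6·e^(−1.7440) = 0.279712
  f_C = 1.7·e^(−1.7·1.09) = 1.7·e^(−1.8530) = 0.266502
  f_D = 2.8·e^(−2.8·1.09) = 2.8·e^(−3.0520) = 0.13234
Multiply by the mixture weights:
  π_A·f_A = 0.54 × 0.324432 = 0.175193
  π_B·f_B = 0.09 × 0.279712 = 0.025174
  π_C·f_C = 0.23 × 0.266502 = 0.0612956
  π_D·f_D = 0.14 × 0.13234 = 0.0185276
Normaliser: 0.175193 + 0.025174 + 0.0612956 + 0.0185276 = 0.280191
P(Subpopulation B | 1.09 years) ≈ 0.0898

0.0898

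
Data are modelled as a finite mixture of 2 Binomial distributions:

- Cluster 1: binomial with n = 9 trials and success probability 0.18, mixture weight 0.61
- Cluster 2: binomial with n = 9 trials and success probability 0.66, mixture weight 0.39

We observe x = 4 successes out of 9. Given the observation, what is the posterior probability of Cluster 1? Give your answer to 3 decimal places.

0.414

Posterior ∝ prior × likelihood, so P(k | x) ∝ π_k f_k(x); normalise over all components.
Component likelihoods at x = 4 successes out of 9:
  p_1 = C(9,4)·0.18^4·0.82^5 = 126·0.00104976·0.37074 = 0.0490377
  p_2 = C(9,4)·0.66^4·0.34^5 = 126·0.189747·0.00454354 = 0.108628
Prior × likelihood for each component:
  π_1·p_1 = 0.61 × 0.0490377 = 0.029913
  π_2·p_2 = 0.39 × 0.108628 = 0.0423648
Marginal: 0.029913 + 0.0423648 = 0.0722778
Responsibility of Cluster 1: 0.029913 / 0.0722778 ≈ 0.414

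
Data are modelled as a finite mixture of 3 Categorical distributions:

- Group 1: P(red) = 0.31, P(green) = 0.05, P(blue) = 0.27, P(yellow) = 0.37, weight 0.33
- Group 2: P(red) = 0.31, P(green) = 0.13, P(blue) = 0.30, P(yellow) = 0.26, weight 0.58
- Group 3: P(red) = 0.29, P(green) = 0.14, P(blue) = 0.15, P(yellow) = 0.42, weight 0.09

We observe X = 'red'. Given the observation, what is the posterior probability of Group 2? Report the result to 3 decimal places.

0.583

The responsibility of component k is P(Z=k) f_k(x) divided by Σ_j P(Z=j) f_j(x).
Component likelihoods at x = 'red':
  p_1 = 0.31
  p_2 = 0.31
  p_3 = 0.29
Unnormalised posteriors:
  P(Z=1)·p_1 = 0.33 × 0.31 = 0.1023
  P(Z=2)·p_2 = 0.58 × 0.31 = 0.1798
  P(Z=3)·p_3 = 0.09 × 0.29 = 0.0261
Denominator: 0.1023 + 0.1798 + 0.0261 = 0.3082
P(Group 2 | x) = 0.1798 / 0.3082 ≈ 0.583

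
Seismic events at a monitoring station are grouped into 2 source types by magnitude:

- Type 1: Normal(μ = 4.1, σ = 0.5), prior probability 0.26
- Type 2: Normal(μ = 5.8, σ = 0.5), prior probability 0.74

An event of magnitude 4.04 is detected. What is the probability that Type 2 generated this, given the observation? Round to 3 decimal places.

Apply Bayes' rule: the posterior for each component is proportional to its prior times its likelihood at x.
Component likelihoods at x = 4.04:
  L_1 = (1/(0.5·√(2π)))·exp(−(4.04−4.1)²/(2·0.5²)) = 0.797885·exp(-0.00720) = 0.79216
  L_2 = (1/(0.5·√(2π)))·exp(−(4.04−5.8)²/(2·0.5²)) = 0.797885·exp(-6.19520) = 0.00162704
Multiply by the mixture weights:
  P(Z=1)·L_1 = 0.26 × 0.79216 = 0.205962
  P(Z=2)·L_2 = 0.74 × 0.00162704 = 0.00120401
Evidence: 0.205962 + 0.00120401 = 0.207166
So the posterior for Type 2 is 0.00120401 / 0.207166 ≈ 0.006.

0.006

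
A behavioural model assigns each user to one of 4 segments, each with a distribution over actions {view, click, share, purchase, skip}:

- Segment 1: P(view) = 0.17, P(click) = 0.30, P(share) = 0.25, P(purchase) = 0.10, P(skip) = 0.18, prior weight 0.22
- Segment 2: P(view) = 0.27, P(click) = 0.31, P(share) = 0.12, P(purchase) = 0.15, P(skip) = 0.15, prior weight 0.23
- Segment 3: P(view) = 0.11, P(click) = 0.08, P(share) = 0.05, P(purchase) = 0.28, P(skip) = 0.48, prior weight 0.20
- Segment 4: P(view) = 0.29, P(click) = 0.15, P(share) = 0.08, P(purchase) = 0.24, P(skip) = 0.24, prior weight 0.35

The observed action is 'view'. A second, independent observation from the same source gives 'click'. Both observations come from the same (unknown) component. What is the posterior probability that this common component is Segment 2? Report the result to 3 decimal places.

0.406

Posterior ∝ prior × likelihood, so P(k | x) ∝ π_k f_k(x); normalise over all components.
Since both observations come from the same component, the likelihood for component k is f_k(x₁)·f_k(x₂).
  L_1 = [0.17] × [0.3] = 0.051
  L_2 = [0.27] × [0.31] = 0.0837
  L_3 = [0.11] × [0.08] = 0.0088
  L_4 = [0.29] × [0.15] = 0.0435
Unnormalised posteriors:
  π_1·L_1 = 0.22 × 0.051 = 0.01122
  π_2·L_2 = 0.23 × 0.0837 = 0.019251
  π_3·L_3 = 0.20 × 0.0088 = 0.00176
  π_4·L_4 = 0.35 × 0.0435 = 0.015225
Evidence: 0.01122 + 0.019251 + 0.00176 + 0.015225 = 0.047456
P(Segment 2 | x) = 0.019251 / 0.047456 ≈ 0.406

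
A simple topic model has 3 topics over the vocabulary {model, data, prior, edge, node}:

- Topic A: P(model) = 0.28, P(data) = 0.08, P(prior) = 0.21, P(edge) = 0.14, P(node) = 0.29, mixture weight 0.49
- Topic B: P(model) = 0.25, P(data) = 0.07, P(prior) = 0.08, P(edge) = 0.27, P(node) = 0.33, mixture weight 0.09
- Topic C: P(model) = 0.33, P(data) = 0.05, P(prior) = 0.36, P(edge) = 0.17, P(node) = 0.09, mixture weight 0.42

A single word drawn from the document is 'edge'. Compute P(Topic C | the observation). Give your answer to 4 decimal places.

0.4346

Apply Bayes' rule: the posterior for each component is proportional to its prior times its likelihood at x.
Evaluate each component's likelihood at the observed value:
  L_A = 0.14
  L_B = 0.27
  L_C = 0.17
Multiply by the mixture weights:
  P(Z=A)·L_A = 0.49 × 0.14 = 0.0686
  P(Z=B)·L_B = 0.09 × 0.27 = 0.0243
  P(Z=C)·L_C = 0.42 × 0.17 = 0.0714
Marginal: 0.0686 + 0.0243 + 0.0714 = 0.1643
P(Topic C | the observation) ≈ 0.4346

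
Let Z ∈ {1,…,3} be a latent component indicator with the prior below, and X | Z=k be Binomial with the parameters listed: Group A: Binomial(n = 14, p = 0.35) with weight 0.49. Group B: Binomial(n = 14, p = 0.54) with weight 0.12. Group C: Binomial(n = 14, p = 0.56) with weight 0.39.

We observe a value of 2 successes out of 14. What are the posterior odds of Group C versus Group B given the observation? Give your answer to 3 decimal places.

Posterior odds = (P(Z=i) f_i(x)) / (P(Z=j) f_j(x)); the normalising sum cancels.
Binomial probabilities:
  f_A = 0.0634071
  f_B = 0.0023819
  f_C = 0.00150262
Odds = (0.39/0.12) × (0.00150262/0.0023819) = 3.25 × 0.630851 ≈ 2.050

2.050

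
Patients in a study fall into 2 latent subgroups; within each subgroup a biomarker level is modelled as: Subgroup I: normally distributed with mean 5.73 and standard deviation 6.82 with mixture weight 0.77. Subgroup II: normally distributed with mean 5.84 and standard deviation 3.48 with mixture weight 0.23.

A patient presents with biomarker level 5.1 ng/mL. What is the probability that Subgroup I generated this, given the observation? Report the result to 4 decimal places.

0.6350

Posterior ∝ prior × likelihood, so P(k | x) ∝ P(Z=k) f_k(x); normalise over all components.
Component likelihoods at x = 5.1 ng/mL:
  L_I = (1/(6.82·√(2π)))·exp(−(5.1−5.73)²/(2·6.82²)) = 0.058496·exp(-0.00427) = 0.0582469
  L_II = (1/(3.48·√(2π)))·exp(−(5.1−5.84)²/(2·3.48²)) = 0.114639·exp(-0.02261) = 0.112076
Prior × likelihood for each component:
  P(Z=I)·L_I = 0.77 × 0.0582469 = 0.0448501
  P(Z=II)·L_II = 0.23 × 0.112076 = 0.0257774
Evidence: 0.0448501 + 0.0257774 = 0.0706275
P(Subgroup I | 5.1 ng/mL) ≈ 0.6350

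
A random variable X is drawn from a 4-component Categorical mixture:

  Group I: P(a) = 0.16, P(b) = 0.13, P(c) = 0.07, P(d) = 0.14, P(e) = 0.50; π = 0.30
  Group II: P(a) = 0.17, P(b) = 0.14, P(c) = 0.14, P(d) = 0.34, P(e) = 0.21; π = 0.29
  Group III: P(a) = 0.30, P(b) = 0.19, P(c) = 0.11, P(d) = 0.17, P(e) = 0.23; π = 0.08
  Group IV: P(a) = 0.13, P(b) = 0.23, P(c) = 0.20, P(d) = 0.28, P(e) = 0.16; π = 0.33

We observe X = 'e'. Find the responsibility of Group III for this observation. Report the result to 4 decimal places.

0.0652

Posterior ∝ prior × likelihood, so P(k | x) ∝ P(Z=k) f_k(x); normalise over all components.
Component likelihoods at x = 'e':
  L_I = 0.5
  L_II = 0.21
  L_III = 0.23
  L_IV = 0.16
Weight by the priors:
  P(Z=I)·L_I = 0.30 × 0.5 = 0.15
  P(Z=II)·L_II = 0.29 × 0.21 = 0.0609
  P(Z=III)·L_III = 0.08 × 0.23 = 0.0184
  P(Z=IV)·L_IV = 0.33 × 0.16 = 0.0528
Sum: 0.15 + 0.0609 + 0.0184 + 0.0528 = 0.2821
P(Group III | x) = 0.0184 / 0.2821 ≈ 0.0652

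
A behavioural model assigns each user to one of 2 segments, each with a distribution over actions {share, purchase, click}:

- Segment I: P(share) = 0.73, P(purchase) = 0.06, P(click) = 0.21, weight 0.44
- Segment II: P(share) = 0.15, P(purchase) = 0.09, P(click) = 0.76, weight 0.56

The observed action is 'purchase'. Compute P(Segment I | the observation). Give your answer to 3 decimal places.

0.344

P(component k | x) = π_k·f_k(x) / marginal(x), where marginal(x) = Σ_j π_j·f_j(x).
Evaluate each component's likelihood at the observed value:
  L_I = P(purchase | comp) = 0.06
  L_II = P(purchase | comp) = 0.09
Weight by the priors:
  π_I·L_I = 0.44 × 0.06 = 0.0264
  π_II·L_II = 0.56 × 0.09 = 0.0504
Normaliser: 0.0264 + 0.0504 = 0.0768
Responsibility of Segment I: 0.0264 / 0.0768 ≈ 0.344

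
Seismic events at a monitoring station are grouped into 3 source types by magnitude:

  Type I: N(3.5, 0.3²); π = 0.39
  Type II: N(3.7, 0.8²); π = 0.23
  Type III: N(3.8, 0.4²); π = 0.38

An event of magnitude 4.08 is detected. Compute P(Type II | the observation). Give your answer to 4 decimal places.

0.2138

The responsibility of component k is π_k f_k(x) divided by Σ_j π_j f_j(x).
Component likelihoods at x = 4.08:
  f_I = 0.205183
  f_II = 0.445478
  f_III = 0.780635
Multiply by the mixture weights:
  π_I·f_I = 0.39 × 0.205183 = 0.0800212
  π_II·f_II = 0.23 × 0.445478 = 0.10246
  π_III·f_III = 0.38 × 0.780635 = 0.296641
Evidence: 0.0800212 + 0.10246 + 0.296641 = 0.479122
So the posterior for Type II is 0.10246 / 0.479122 ≈ 0.2138.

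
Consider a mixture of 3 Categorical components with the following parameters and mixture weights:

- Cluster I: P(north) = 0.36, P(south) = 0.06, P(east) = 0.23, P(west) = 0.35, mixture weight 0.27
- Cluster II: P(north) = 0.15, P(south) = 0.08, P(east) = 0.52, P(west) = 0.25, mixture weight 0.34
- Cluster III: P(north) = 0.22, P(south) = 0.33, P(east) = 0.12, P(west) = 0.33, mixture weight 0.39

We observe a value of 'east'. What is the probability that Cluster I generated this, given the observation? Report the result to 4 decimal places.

0.2174

By Bayes' theorem, P(k | x) = π_k f_k(x) / Σ_j π_j f_j(x).
Evaluate each component's likelihood at the observed value:
  L_I = P(east | comp) = 0.23
  L_II = P(east | comp) = 0.52
  L_III = P(east | comp) = 0.12
Multiply by the mixture weights:
  π_I·L_I = 0.27 × 0.23 = 0.0621
  π_II·L_II = 0.34 × 0.52 = 0.1768
  π_III·L_III = 0.39 × 0.12 = 0.0468
Normaliser: 0.0621 + 0.1768 + 0.0468 = 0.2857
P(Cluster I | data) ≈ 0.2174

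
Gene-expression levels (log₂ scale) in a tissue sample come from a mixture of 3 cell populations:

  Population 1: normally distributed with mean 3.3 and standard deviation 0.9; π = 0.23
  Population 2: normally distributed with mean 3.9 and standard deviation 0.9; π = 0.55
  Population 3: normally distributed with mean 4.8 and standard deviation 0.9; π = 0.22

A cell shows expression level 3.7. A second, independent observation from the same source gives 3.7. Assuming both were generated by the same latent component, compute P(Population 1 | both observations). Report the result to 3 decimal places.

0.248

Posterior ∝ prior × likelihood, so P(k | x) ∝ π_k f_k(x); normalise over all components.
Since both observations come from the same component, the likelihood for component k is f_k(x₁)·f_k(x₂).
  L_1 = [(1/(0.9·√(2π)))·exp(−(3.7−3.3)²/(2·0.9²)) = 0.443269·exp(-0.09877) = 0.401582] × [0.401582] = 0.161268
  L_2 = [(1/(0.9·√(2π)))·exp(−(3.7−3.9)²/(2·0.9²)) = 0.443269·exp(-0.02469) = 0.432458] × [0.432458] = 0.18702
  L_3 = [(1/(0.9·√(2π)))·exp(−(3.7−4.8)²/(2·0.9²)) = 0.443269·exp(-0.74691) = 0.210033] × [0.210033] = 0.0441138
Weight by the priors:
  π_1·L_1 = 0.23 × 0.161268 = 0.0370917
  π_2·L_2 = 0.55 × 0.18702 = 0.102861
  π_3·L_3 = 0.22 × 0.0441138 = 0.00970503
Sum: 0.0370917 + 0.102861 + 0.00970503 = 0.149658
P(Population 1 | x₁,x₂) ≈ 0.248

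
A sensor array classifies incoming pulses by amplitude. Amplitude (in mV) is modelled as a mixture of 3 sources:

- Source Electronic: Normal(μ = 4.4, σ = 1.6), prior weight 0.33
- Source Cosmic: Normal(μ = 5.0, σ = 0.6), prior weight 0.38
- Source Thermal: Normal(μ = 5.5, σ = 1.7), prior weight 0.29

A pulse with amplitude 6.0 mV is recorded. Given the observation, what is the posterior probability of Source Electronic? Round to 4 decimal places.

0.2802

The responsibility of component k is π_k f_k(x) divided by Σ_j π_j f_j(x).
Component likelihoods at x = 6.0 mV:
  L_Electronic = 0.151232
  L_Cosmic = 0.165795
  L_Thermal = 0.224738
Multiply by the mixture weights:
  π_Electronic·L_Electronic = 0.33 × 0.151232 = 0.0499065
  π_Cosmic·L_Cosmic = 0.38 × 0.165795 = 0.0630022
  π_Thermal·L_Thermal = 0.29 × 0.224738 = 0.0651741
Normaliser: 0.0499065 + 0.0630022 + 0.0651741 = 0.178083
Responsibility of Source Electronic: 0.0499065 / 0.178083 ≈ 0.2802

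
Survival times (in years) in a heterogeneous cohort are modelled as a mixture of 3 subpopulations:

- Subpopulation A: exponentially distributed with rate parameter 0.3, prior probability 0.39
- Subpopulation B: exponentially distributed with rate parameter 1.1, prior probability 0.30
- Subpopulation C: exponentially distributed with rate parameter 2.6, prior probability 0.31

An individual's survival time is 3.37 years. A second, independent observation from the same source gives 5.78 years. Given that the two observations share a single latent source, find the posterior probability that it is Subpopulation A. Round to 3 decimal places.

Apply Bayes' rule: the posterior for each component is proportional to its prior times its likelihood at x.
Since both observations come from the same component, the likelihood for component k is f_k(x₁)·f_k(x₂).
  p_A = [0.109156] × [0.052973] = 0.00578235
  p_B = [0.0270062] × [0.00190611] = 5.14768e-05
  p_C = [0.000407085] × [7.73385e-07] = 3.14834e-10
Unnormalised posteriors:
  w_A·p_A = 0.39 × 0.00578235 = 0.00225512
  w_B·p_B = 0.30 × 5.14768e-05 = 1.5443e-05
  w_C·p_C = 0.31 × 3.14834e-10 = 9.75984e-11
Evidence: 0.00225512 + 1.5443e-05 + 9.75984e-11 = 0.00227056
So the posterior for Subpopulation A is 0.00225512 / 0.00227056 ≈ 0.993.

0.993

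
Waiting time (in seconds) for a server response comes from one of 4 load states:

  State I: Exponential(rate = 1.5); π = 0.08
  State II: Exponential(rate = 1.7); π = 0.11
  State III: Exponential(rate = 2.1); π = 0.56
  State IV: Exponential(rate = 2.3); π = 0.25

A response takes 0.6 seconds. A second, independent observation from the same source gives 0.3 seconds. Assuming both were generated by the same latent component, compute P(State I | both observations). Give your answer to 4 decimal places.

P(component k | x) = w_k·f_k(x) / marginal(x), where marginal(x) = Σ_j w_j·f_j(x).
Since both observations come from the same component, the likelihood for component k is f_k(x₁)·f_k(x₂).
  L_I = [1.5·e^(−1.5·0.6) = 1.5·e^(−0.9000) = 0.609854] × [0.956442] = 0.583291
  L_II = [1.7·e^(−1.7·0.6) = 1.7·e^(−1.0200) = 0.613011] × [1.02084] = 0.625788
  L_III = [2.1·e^(−2.1·0.6) = 2.1·e^(−1.2600) = 0.595673] × [1.11844] = 0.666227
  L_IV = [2.3·e^(−2.3·0.6) = 2.3·e^(−1.3800) = 0.578631] × [1.15362] = 0.667523
Multiply by the mixture weights:
  w_I·L_I = 0.08 × 0.583291 = 0.0466632
  w_II·L_II = 0.11 × 0.625788 = 0.0688367
  w_III·L_III = 0.56 × 0.666227 = 0.373087
  w_IV·L_IV = 0.25 × 0.667523 = 0.166881
Sum: 0.0466632 + 0.0688367 + 0.373087 + 0.166881 = 0.655468
Responsibility of State I: 0.0466632 / 0.655468 ≈ 0.0712

0.0712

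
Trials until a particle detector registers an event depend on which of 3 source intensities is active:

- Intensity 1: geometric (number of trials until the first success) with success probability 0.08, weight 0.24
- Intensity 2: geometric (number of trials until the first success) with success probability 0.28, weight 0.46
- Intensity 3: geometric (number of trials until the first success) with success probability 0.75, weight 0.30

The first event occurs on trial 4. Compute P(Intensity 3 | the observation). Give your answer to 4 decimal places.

Apply Bayes' rule: the posterior for each component is proportional to its prior times its likelihood at x.
Geometric probabilities:
  L_1 = 0.062295
  L_2 = 0.104509
  L_3 = 0.0117188
Unnormalised posteriors:
  P(Z=1)·L_1 = 0.24 × 0.062295 = 0.0149508
  P(Z=2)·L_2 = 0.46 × 0.104509 = 0.0480743
  P(Z=3)·L_3 = 0.30 × 0.0117188 = 0.00351562
Evidence: 0.0149508 + 0.0480743 + 0.00351562 = 0.0665408
So the posterior for Intensity 3 is 0.00351562 / 0.0665408 ≈ 0.0528.

0.0528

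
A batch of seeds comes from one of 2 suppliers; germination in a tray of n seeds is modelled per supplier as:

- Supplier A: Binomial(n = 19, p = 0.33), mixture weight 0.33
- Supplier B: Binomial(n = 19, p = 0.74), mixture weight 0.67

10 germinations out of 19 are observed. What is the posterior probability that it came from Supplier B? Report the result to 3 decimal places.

0.566

Posterior ∝ prior × likelihood, so P(k | x) ∝ w_k f_k(x); normalise over all components.
Component likelihoods at x = 10 germinations out of 19:
  f_A = C(19,10)·0.33^10·0.67^9 = 92378·1.53158e-05·0.0272065 = 0.0384929
  f_B = C(19,10)·0.74^10·0.26^9 = 92378·0.0492399·5.4295e-06 = 0.0246971
Unnormalised posteriors:
  w_A·f_A = 0.33 × 0.0384929 = 0.0127027
  w_B·f_B = 0.67 × 0.0246971 = 0.0165471
Sum: 0.0127027 + 0.0165471 = 0.0292497
P(Supplier B | 10 germinations out of 19) ≈ 0.566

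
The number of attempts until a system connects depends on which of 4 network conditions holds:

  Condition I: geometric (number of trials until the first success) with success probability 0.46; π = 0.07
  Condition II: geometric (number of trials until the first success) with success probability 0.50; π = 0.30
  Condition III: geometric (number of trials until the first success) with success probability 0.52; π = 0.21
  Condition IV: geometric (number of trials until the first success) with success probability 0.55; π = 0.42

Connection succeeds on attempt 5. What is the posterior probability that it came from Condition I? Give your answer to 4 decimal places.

0.1000

By Bayes' theorem, P(k | x) = w_k f_k(x) / Σ_j w_j f_j(x).
Component likelihoods at x = 5:
  L_I = 0.0391141
  L_II = 0.03125
  L_III = 0.0276038
  L_IV = 0.0225534
Weight by the priors:
  w_I·L_I = 0.07 × 0.0391141 = 0.00273798
  w_II·L_II = 0.30 × 0.03125 = 0.009375
  w_III·L_III = 0.21 × 0.0276038 = 0.00579679
  w_IV·L_IV = 0.42 × 0.0225534 = 0.00947244
Sum: 0.00273798 + 0.009375 + 0.00579679 + 0.00947244 = 0.0273822
P(Condition I | x) = 0.00273798 / 0.0273822 ≈ 0.1000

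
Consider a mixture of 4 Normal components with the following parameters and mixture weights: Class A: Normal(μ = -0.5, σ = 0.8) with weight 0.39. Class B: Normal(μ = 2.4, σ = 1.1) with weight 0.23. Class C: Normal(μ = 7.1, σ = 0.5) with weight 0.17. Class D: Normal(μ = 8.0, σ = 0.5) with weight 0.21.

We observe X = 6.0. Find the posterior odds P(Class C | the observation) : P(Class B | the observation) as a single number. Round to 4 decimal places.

30.6168

Only the two components matter; the odds are (w_i f_i(x)) / (w_j f_j(x)).
Component likelihoods at x = 6.0:
  p_A = 2.3052e-15
  p_B = 0.00171281
  p_C = 0.0709492
  p_D = 0.00026766
Odds = (0.17/0.23) × (0.0709492/0.00171281) = 0.73913 × 41.4227 ≈ 30.6168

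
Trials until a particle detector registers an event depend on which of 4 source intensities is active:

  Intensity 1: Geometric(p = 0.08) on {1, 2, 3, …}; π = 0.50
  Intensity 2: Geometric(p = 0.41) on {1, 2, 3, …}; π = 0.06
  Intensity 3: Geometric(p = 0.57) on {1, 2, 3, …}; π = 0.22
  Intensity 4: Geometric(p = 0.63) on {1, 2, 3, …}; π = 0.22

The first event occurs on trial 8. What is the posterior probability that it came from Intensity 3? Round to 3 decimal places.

0.015

Apply Bayes' rule: the posterior for each component is proportional to its prior times its likelihood at x.
Evaluate each component's likelihood at the observed value:
  p_1 = 0.08·(1−0.08)^7 = 0.08·0.557847 = 0.0446277
  p_2 = 0.41·(1−0.41)^7 = 0.41·0.0248865 = 0.0102035
  p_3 = 0.57·(1−0.57)^7 = 0.57·0.00271819 = 0.00154937
  p_4 = 0.63·(1−0.63)^7 = 0.63·0.000949319 = 0.000598071
Weight by the priors:
  π_1·p_1 = 0.50 × 0.0446277 = 0.0223139
  π_2·p_2 = 0.06 × 0.0102035 = 0.000612208
  π_3·p_3 = 0.22 × 0.00154937 = 0.000340861
  π_4·p_4 = 0.22 × 0.000598071 = 0.000131576
Sum: 0.0223139 + 0.000612208 + 0.000340861 + 0.000131576 = 0.0233985
So the posterior for Intensity 3 is 0.000340861 / 0.0233985 ≈ 0.015.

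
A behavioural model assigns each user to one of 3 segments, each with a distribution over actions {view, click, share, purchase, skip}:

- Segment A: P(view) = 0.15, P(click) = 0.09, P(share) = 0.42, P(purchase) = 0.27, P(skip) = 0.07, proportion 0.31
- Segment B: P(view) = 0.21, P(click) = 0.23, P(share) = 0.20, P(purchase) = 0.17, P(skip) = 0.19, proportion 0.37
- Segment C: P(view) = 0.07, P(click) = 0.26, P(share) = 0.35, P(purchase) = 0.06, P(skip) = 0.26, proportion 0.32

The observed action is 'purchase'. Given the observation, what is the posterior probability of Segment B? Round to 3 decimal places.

0.379

The responsibility of component k is π_k f_k(x) divided by Σ_j π_j f_j(x).
Categorical probabilities:
  f_A = 0.27
  f_B = 0.17
  f_C = 0.06
Weight by the priors:
  π_A·f_A = 0.31 × 0.27 = 0.0837
  π_B·f_B = 0.37 × 0.17 = 0.0629
  π_C·f_C = 0.32 × 0.06 = 0.0192
Denominator: 0.0837 + 0.0629 + 0.0192 = 0.1658
So the posterior for Segment B is 0.0629 / 0.1658 ≈ 0.379.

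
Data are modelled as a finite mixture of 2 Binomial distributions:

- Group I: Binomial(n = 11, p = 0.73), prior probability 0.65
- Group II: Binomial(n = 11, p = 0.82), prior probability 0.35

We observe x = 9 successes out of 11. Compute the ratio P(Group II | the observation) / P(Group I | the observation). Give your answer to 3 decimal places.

0.681

The posterior odds equal the prior odds times the likelihood ratio: (w_i/w_j)·(f_i(x)/f_j(x)).
Binomial probabilities:
  f_I = 0.236046
  f_II = 0.298698
Posterior odds = (w_II·f_II) / (w_I·f_I) = (0.35·0.298698) / (0.65·0.236046) = 0.104544 / 0.15343 ≈ 0.681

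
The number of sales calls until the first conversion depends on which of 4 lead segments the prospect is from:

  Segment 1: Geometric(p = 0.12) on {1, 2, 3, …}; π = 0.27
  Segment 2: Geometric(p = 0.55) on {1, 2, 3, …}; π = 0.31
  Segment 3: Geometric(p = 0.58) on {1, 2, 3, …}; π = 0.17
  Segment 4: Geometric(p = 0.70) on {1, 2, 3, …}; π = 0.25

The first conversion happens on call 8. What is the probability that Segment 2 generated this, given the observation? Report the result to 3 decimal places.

By Bayes' theorem, P(k | x) = w_k f_k(x) / Σ_j w_j f_j(x).
Evaluate each component's likelihood at the observed value:
  L_1 = 0.0490411
  L_2 = 0.00205518
  L_3 = 0.00133713
  L_4 = 0.00015309
Multiply by the mixture weights:
  w_1·L_1 = 0.27 × 0.0490411 = 0.0132411
  w_2·L_2 = 0.31 × 0.00205518 = 0.000637106
  w_3·L_3 = 0.17 × 0.00133713 = 0.000227312
  w_4·L_4 = 0.25 × 0.00015309 = 3.82725e-05
Normaliser: 0.0132411 + 0.000637106 + 0.000227312 + 3.82725e-05 = 0.0141438
So the posterior for Segment 2 is 0.000637106 / 0.0141438 ≈ 0.045.

0.045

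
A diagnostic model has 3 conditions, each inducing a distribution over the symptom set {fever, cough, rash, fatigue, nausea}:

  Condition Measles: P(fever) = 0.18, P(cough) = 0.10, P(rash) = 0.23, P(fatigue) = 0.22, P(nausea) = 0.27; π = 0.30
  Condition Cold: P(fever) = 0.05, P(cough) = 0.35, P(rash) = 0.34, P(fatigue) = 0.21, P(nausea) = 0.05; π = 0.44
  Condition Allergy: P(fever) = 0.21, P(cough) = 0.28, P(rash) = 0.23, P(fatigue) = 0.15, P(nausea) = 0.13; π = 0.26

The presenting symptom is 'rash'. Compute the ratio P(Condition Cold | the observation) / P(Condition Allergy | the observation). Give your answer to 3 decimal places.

Posterior odds = (w_i f_i(x)) / (w_j f_j(x)); the normalising sum cancels.
Evaluate each component's likelihood at the observed value:
  L_Measles = 0.23
  L_Cold = 0.34
  L_Allergy = 0.23
Odds = (0.44/0.26) × (0.34/0.23) = 1.69231 × 1.47826 ≈ 2.502

2.502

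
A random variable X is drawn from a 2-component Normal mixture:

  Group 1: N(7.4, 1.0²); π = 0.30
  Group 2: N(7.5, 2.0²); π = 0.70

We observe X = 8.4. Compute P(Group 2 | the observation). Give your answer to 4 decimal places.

0.6348

By Bayes' theorem, P(k | x) = π_k f_k(x) / Σ_j π_j f_j(x).
Component likelihoods at x = 8.4:
  L_1 = 0.241971
  L_2 = 0.180263
Multiply by the mixture weights:
  π_1·L_1 = 0.30 × 0.241971 = 0.0725912
  π_2·L_2 = 0.70 × 0.180263 = 0.126184
Normaliser: 0.0725912 + 0.126184 = 0.198776
Responsibility of Group 2: 0.126184 / 0.198776 ≈ 0.6348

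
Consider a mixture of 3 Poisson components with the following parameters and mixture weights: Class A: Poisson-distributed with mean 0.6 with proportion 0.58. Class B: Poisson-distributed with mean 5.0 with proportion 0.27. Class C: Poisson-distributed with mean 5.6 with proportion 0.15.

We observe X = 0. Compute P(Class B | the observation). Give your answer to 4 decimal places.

P(component k | x) = P(Z=k)·f_k(x) / marginal(x), where marginal(x) = Σ_j P(Z=j)·f_j(x).
Evaluate each component's likelihood at the observed value:
  L_A = e^(−0.6)·0.6^0/0! = 0.548812
  L_B = e^(−5.0)·5.0^0/0! = 0.00673795
  L_C = e^(−5.6)·5.6^0/0! = 0.00369786
Multiply by the mixture weights:
  P(Z=A)·L_A = 0.58 × 0.548812 = 0.318311
  P(Z=B)·L_B = 0.27 × 0.00673795 = 0.00181925
  P(Z=C)·L_C = 0.15 × 0.00369786 = 0.00055468
Sum: 0.318311 + 0.00181925 + 0.00055468 = 0.320685
P(Class B | x) = 0.00181925 / 0.320685 ≈ 0.0057

0.0057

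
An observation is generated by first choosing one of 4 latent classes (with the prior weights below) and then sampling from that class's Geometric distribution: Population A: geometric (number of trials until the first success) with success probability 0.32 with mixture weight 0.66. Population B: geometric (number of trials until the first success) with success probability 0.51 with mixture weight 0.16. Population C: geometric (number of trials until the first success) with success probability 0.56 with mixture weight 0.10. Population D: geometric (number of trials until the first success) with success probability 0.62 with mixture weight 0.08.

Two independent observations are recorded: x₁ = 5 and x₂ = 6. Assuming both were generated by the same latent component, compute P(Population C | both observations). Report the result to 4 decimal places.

0.0088

P(component k | x) = π_k·f_k(x) / marginal(x), where marginal(x) = Σ_j π_j·f_j(x).
Since both observations come from the same component, the likelihood for component k is f_k(x₁)·f_k(x₂).
  L_A = [0.32·(1−0.32)^4 = 0.32·0.213814 = 0.0684204] × [0.0465259] = 0.00318332
  L_B = [0.51·(1−0.51)^4 = 0.51·0.057648 = 0.0294005] × [0.0144062] = 0.00042355
  L_C = [0.56·(1−0.56)^4 = 0.56·0.037481 = 0.0209893] × [0.00923531] = 0.000193843
  L_D = [0.62·(1−0.62)^4 = 0.62·0.0208514 = 0.0129278] × [0.00491258] = 6.35091e-05
Weight by the priors:
  π_A·L_A = 0.66 × 0.00318332 = 0.00210099
  π_B·L_B = 0.16 × 0.00042355 = 6.77681e-05
  π_C·L_C = 0.10 × 0.000193843 = 1.93843e-05
  π_D·L_D = 0.08 × 6.35091e-05 = 5.08073e-06
Marginal: 0.00210099 + 6.77681e-05 + 1.93843e-05 + 5.08073e-06 = 0.00219322
Responsibility of Population C: 1.93843e-05 / 0.00219322 ≈ 0.0088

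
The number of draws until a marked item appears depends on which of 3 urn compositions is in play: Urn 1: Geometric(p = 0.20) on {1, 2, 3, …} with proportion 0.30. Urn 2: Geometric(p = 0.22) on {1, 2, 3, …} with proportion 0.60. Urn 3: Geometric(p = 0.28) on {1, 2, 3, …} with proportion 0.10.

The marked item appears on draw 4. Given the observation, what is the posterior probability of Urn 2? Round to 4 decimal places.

0.6034

Posterior ∝ prior × likelihood, so P(k | x) ∝ π_k f_k(x); normalise over all components.
Evaluate each component's likelihood at the observed value:
  p_1 = 0.20·(1−0.20)^3 = 0.20·0.512 = 0.1024
  p_2 = 0.22·(1−0.22)^3 = 0.22·0.474552 = 0.104401
  p_3 = 0.28·(1−0.28)^3 = 0.28·0.373248 = 0.104509
Multiply by the mixture weights:
  π_1·p_1 = 0.30 × 0.1024 = 0.03072
  π_2·p_2 = 0.60 × 0.104401 = 0.0626409
  π_3·p_3 = 0.10 × 0.104509 = 0.0104509
Denominator: 0.03072 + 0.0626409 + 0.0104509 = 0.103812
P(Urn 2 | x) = 0.0626409 / 0.103812 ≈ 0.6034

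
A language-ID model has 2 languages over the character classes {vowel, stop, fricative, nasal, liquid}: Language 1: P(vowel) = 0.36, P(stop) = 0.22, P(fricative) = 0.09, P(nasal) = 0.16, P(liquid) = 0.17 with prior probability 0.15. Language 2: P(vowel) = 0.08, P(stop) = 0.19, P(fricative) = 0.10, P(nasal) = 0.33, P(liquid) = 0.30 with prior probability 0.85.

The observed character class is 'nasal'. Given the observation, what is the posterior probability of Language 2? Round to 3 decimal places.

0.921

P(component k | x) = π_k·f_k(x) / marginal(x), where marginal(x) = Σ_j π_j·f_j(x).
Component likelihoods at x = 'nasal':
  p_1 = P(nasal | comp) = 0.16
  p_2 = P(nasal | comp) = 0.33
Weight by the priors:
  π_1·p_1 = 0.15 × 0.16 = 0.024
  π_2·p_2 = 0.85 × 0.33 = 0.2805
Sum: 0.024 + 0.2805 = 0.3045
P(Language 2 | x) ≈ 0.921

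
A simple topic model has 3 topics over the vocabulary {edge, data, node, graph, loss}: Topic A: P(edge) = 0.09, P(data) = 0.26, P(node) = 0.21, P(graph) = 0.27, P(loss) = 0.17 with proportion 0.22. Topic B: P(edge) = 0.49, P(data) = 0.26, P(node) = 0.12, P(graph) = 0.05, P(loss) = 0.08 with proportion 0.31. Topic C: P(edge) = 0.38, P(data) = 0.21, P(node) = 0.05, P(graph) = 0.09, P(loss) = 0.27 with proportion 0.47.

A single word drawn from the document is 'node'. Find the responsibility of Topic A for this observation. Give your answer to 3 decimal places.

0.432

Apply Bayes' rule: the posterior for each component is proportional to its prior times its likelihood at x.
Component likelihoods at x = 'node':
  f_A = 0.21
  f_B = 0.12
  f_C = 0.05
Weight by the priors:
  w_A·f_A = 0.22 × 0.21 = 0.0462
  w_B·f_B = 0.31 × 0.12 = 0.0372
  w_C·f_C = 0.47 × 0.05 = 0.0235
Denominator: 0.0462 + 0.0372 + 0.0235 = 0.1069
P(Topic A | the observation) ≈ 0.432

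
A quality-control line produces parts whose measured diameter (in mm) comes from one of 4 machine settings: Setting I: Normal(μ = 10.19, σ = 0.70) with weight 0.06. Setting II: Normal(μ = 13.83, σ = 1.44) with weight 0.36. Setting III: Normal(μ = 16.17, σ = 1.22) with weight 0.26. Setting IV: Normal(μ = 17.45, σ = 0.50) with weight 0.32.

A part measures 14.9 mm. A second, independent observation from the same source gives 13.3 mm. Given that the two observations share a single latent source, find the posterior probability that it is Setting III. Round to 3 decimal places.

By Bayes' theorem, P(k | x) = π_k f_k(x) / Σ_j π_j f_j(x).
Since both observations come from the same component, the likelihood for component k is f_k(x₁)·f_k(x₂).
  L_I = [8.40928e-11] × [2.94813e-05] = 2.47917e-15
  L_II = [0.21021] × [0.2589] = 0.0544234
  L_III = [0.190213] × [0.0205515] = 0.00390916
  L_IV = [1.79449e-06] × [8.76328e-16] = 1.57256e-21
Weight by the priors:
  π_I·L_I = 0.06 × 2.47917e-15 = 1.4875e-16
  π_II·L_II = 0.36 × 0.0544234 = 0.0195924
  π_III·L_III = 0.26 × 0.00390916 = 0.00101638
  π_IV·L_IV = 0.32 × 1.57256e-21 = 5.03219e-22
Normaliser: 1.4875e-16 + 0.0195924 + 0.00101638 + 5.03219e-22 = 0.0206088
P(Setting III | data) = 0.00101638 / 0.0206088 ≈ 0.049

0.049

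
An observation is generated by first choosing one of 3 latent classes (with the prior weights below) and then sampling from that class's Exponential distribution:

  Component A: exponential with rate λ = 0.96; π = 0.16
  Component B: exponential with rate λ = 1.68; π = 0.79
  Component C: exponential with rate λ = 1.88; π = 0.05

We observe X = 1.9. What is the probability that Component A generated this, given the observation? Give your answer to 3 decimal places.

0.302

Posterior ∝ prior × likelihood, so P(k | x) ∝ π_k f_k(x); normalise over all components.
Exponential densities:
  f_A = 0.96·e^(−0.96·1.9) = 0.96·e^(−1.8240) = 0.154924
  f_B = 1.68·e^(−1.68·1.9) = 1.68·e^(−3.1920) = 0.0690305
  f_C = 1.88·e^(−1.88·1.9) = 1.88·e^(−3.5720) = 0.0528272
Unnormalised posteriors:
  π_A·f_A = 0.16 × 0.154924 = 0.0247878
  π_B·f_B = 0.79 × 0.0690305 = 0.0545341
  π_C·f_C = 0.05 × 0.0528272 = 0.00264136
Sum: 0.0247878 + 0.0545341 + 0.00264136 = 0.0819633
Responsibility of Component A: 0.0247878 / 0.0819633 ≈ 0.302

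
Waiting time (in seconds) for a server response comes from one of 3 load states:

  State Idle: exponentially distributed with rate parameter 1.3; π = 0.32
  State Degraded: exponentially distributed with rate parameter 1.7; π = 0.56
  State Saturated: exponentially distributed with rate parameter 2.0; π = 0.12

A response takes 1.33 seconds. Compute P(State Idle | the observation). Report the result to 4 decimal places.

Apply Bayes' rule: the posterior for each component is proportional to its prior times its likelihood at x.
Evaluate each component's likelihood at the observed value:
  L_Idle = 1.3·e^(−1.3·1.33) = 1.3·e^(−1.7290) = 0.2307
  L_Degraded = 1.7·e^(−1.7·1.33) = 1.7·e^(−2.2610) = 0.177219
  L_Saturated = 2.0·e^(−2.0·1.33) = 2.0·e^(−2.6600) = 0.139896
Prior × likelihood for each component:
  π_Idle·L_Idle = 0.32 × 0.2307 = 0.0738241
  π_Degraded·L_Degraded = 0.56 × 0.177219 = 0.0992424
  π_Saturated·L_Saturated = 0.12 × 0.139896 = 0.0167876
Sum: 0.0738241 + 0.0992424 + 0.0167876 = 0.189854
Responsibility of State Idle: 0.0738241 / 0.189854 ≈ 0.3888

0.3888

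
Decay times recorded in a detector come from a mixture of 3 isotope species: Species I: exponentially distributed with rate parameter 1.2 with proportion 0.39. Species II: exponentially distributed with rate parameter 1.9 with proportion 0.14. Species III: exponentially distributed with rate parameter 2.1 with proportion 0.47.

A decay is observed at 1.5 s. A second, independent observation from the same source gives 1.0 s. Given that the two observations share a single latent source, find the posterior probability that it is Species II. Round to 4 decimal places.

0.1012

Apply Bayes' rule: the posterior for each component is proportional to its prior times its likelihood at x.
Since both observations come from the same component, the likelihood for component k is f_k(x₁)·f_k(x₂).
  f_I = [1.2·e^(−1.2·1.5) = 1.2·e^(−1.8000) = 0.198359] × [0.361433] = 0.0716934
  f_II = [1.9·e^(−1.9·1.5) = 1.9·e^(−2.8500) = 0.109904] × [0.28418] = 0.0312326
  f_III = [2.1·e^(−2.1·1.5) = 2.1·e^(−3.1500) = 0.0899895] × [0.257158] = 0.0231416
Multiply by the mixture weights:
  π_I·f_I = 0.39 × 0.0716934 = 0.0279604
  π_II·f_II = 0.14 × 0.0312326 = 0.00437257
  π_III·f_III = 0.47 × 0.0231416 = 0.0108765
Evidence: 0.0279604 + 0.00437257 + 0.0108765 = 0.0432095
So the posterior for Species II is 0.00437257 / 0.0432095 ≈ 0.1012.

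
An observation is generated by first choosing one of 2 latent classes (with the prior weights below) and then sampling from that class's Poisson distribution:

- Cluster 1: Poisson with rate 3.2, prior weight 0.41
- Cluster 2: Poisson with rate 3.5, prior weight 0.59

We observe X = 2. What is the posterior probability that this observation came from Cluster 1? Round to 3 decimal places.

Apply Bayes' rule: the posterior for each component is proportional to its prior times its likelihood at x.
Component likelihoods at x = 2:
  L_1 = e^(−3.2)·3.2^2/2! = 0.208702
  L_2 = e^(−3.5)·3.5^2/2! = 0.184959
Unnormalised posteriors:
  π_1·L_1 = 0.41 × 0.208702 = 0.085568
  π_2·L_2 = 0.59 × 0.184959 = 0.109126
Marginal: 0.085568 + 0.109126 = 0.194694
Responsibility of Cluster 1: 0.085568 / 0.194694 ≈ 0.440

0.440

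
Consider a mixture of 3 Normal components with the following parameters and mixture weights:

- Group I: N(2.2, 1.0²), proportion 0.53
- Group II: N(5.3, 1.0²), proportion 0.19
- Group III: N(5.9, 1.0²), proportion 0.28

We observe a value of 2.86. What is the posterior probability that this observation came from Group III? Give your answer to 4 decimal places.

Posterior ∝ prior × likelihood, so P(k | x) ∝ π_k f_k(x); normalise over all components.
Component likelihoods at x = 2.86:
  f_I = (1/(1.0·√(2π)))·exp(−(2.86−2.2)²/(2·1.0²)) = 0.398942·exp(-0.21780) = 0.320864
  f_II = (1/(1.0·√(2π)))·exp(−(2.86−5.3)²/(2·1.0²)) = 0.398942·exp(-2.97680) = 0.0203284
  f_III = (1/(1.0·√(2π)))·exp(−(2.86−5.9)²/(2·1.0²)) = 0.398942·exp(-4.62080) = 0.00392755
Prior × likelihood for each component:
  π_I·f_I = 0.53 × 0.320864 = 0.170058
  π_II·f_II = 0.19 × 0.0203284 = 0.00386239
  π_III·f_III = 0.28 × 0.00392755 = 0.00109972
Normaliser: 0.170058 + 0.00386239 + 0.00109972 = 0.17502
Responsibility of Group III: 0.00109972 / 0.17502 ≈ 0.0063

0.0063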